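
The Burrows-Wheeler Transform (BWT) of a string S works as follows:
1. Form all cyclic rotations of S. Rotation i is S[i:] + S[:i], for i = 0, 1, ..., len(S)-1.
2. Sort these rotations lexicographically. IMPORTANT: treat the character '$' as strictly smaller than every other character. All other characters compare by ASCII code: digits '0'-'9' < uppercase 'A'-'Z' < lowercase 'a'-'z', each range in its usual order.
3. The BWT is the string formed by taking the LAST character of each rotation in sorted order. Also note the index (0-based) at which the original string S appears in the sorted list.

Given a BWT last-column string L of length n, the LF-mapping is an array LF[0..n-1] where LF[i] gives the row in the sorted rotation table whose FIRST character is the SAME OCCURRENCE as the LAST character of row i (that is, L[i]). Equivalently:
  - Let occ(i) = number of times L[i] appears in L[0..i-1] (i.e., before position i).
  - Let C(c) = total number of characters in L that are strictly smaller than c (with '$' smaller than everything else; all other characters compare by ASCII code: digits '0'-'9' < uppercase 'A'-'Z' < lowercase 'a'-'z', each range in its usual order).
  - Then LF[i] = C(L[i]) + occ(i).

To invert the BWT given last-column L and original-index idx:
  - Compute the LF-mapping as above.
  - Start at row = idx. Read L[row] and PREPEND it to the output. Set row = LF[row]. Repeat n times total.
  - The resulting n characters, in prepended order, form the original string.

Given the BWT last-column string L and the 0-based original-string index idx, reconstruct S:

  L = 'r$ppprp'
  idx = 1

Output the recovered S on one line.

Answer: pppprr$

Derivation:
LF mapping: 5 0 1 2 3 6 4
Walk LF starting at row 1, prepending L[row]:
  step 1: row=1, L[1]='$', prepend. Next row=LF[1]=0
  step 2: row=0, L[0]='r', prepend. Next row=LF[0]=5
  step 3: row=5, L[5]='r', prepend. Next row=LF[5]=6
  step 4: row=6, L[6]='p', prepend. Next row=LF[6]=4
  step 5: row=4, L[4]='p', prepend. Next row=LF[4]=3
  step 6: row=3, L[3]='p', prepend. Next row=LF[3]=2
  step 7: row=2, L[2]='p', prepend. Next row=LF[2]=1
Reversed output: pppprr$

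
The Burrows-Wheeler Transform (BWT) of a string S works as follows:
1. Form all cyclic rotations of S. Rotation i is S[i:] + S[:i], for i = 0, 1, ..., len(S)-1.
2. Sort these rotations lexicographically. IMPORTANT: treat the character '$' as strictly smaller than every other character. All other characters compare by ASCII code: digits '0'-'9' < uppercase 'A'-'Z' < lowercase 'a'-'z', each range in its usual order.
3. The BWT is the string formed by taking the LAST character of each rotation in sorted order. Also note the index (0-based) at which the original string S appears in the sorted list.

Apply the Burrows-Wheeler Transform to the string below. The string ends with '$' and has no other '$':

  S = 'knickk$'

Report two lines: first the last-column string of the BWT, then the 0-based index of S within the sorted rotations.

All 7 rotations (rotation i = S[i:]+S[:i]):
  rot[0] = knickk$
  rot[1] = nickk$k
  rot[2] = ickk$kn
  rot[3] = ckk$kni
  rot[4] = kk$knic
  rot[5] = k$knick
  rot[6] = $knickk
Sorted (with $ < everything):
  sorted[0] = $knickk  (last char: 'k')
  sorted[1] = ckk$kni  (last char: 'i')
  sorted[2] = ickk$kn  (last char: 'n')
  sorted[3] = k$knick  (last char: 'k')
  sorted[4] = kk$knic  (last char: 'c')
  sorted[5] = knickk$  (last char: '$')
  sorted[6] = nickk$k  (last char: 'k')
Last column: kinkc$k
Original string S is at sorted index 5

Answer: kinkc$k
5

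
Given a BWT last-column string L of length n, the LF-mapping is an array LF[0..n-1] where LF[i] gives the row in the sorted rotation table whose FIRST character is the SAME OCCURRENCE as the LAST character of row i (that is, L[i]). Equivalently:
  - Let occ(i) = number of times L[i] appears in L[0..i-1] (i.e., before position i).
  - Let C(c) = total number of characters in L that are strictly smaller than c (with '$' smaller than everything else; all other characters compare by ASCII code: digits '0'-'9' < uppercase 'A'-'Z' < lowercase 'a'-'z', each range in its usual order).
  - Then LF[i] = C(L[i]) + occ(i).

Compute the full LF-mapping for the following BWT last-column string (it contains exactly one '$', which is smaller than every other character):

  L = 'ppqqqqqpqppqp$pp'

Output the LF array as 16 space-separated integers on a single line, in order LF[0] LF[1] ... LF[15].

Char counts: '$':1, 'p':8, 'q':7
C (first-col start): C('$')=0, C('p')=1, C('q')=9
L[0]='p': occ=0, LF[0]=C('p')+0=1+0=1
L[1]='p': occ=1, LF[1]=C('p')+1=1+1=2
L[2]='q': occ=0, LF[2]=C('q')+0=9+0=9
L[3]='q': occ=1, LF[3]=C('q')+1=9+1=10
L[4]='q': occ=2, LF[4]=C('q')+2=9+2=11
L[5]='q': occ=3, LF[5]=C('q')+3=9+3=12
L[6]='q': occ=4, LF[6]=C('q')+4=9+4=13
L[7]='p': occ=2, LF[7]=C('p')+2=1+2=3
L[8]='q': occ=5, LF[8]=C('q')+5=9+5=14
L[9]='p': occ=3, LF[9]=C('p')+3=1+3=4
L[10]='p': occ=4, LF[10]=C('p')+4=1+4=5
L[11]='q': occ=6, LF[11]=C('q')+6=9+6=15
L[12]='p': occ=5, LF[12]=C('p')+5=1+5=6
L[13]='$': occ=0, LF[13]=C('$')+0=0+0=0
L[14]='p': occ=6, LF[14]=C('p')+6=1+6=7
L[15]='p': occ=7, LF[15]=C('p')+7=1+7=8

Answer: 1 2 9 10 11 12 13 3 14 4 5 15 6 0 7 8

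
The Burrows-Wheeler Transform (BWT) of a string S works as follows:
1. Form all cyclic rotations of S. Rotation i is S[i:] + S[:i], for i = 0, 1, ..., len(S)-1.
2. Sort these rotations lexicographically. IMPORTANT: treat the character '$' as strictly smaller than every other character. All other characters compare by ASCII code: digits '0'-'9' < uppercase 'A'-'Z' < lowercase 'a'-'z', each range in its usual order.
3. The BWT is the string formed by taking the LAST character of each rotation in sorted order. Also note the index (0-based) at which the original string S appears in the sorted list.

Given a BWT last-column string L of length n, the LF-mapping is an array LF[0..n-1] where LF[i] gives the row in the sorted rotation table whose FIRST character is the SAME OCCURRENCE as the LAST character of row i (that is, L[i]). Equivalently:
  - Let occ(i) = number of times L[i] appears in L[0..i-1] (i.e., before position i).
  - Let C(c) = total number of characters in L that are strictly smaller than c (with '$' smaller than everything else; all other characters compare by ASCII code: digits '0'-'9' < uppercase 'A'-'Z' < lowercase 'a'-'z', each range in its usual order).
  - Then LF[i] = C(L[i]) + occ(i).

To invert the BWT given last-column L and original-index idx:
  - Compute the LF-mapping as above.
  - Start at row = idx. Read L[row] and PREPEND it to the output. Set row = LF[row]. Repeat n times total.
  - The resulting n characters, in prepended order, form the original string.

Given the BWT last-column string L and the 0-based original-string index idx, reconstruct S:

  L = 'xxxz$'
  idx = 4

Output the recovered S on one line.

Answer: zxxx$

Derivation:
LF mapping: 1 2 3 4 0
Walk LF starting at row 4, prepending L[row]:
  step 1: row=4, L[4]='$', prepend. Next row=LF[4]=0
  step 2: row=0, L[0]='x', prepend. Next row=LF[0]=1
  step 3: row=1, L[1]='x', prepend. Next row=LF[1]=2
  step 4: row=2, L[2]='x', prepend. Next row=LF[2]=3
  step 5: row=3, L[3]='z', prepend. Next row=LF[3]=4
Reversed output: zxxx$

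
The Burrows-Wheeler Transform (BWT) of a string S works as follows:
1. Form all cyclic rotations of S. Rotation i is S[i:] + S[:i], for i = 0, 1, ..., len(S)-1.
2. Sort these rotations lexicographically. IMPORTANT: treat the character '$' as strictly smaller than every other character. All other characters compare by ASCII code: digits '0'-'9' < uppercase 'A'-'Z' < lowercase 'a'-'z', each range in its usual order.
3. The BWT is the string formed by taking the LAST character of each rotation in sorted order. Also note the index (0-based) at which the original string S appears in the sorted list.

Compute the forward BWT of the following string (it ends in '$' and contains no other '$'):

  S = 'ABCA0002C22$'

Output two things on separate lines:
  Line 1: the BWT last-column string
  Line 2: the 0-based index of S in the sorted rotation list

All 12 rotations (rotation i = S[i:]+S[:i]):
  rot[0] = ABCA0002C22$
  rot[1] = BCA0002C22$A
  rot[2] = CA0002C22$AB
  rot[3] = A0002C22$ABC
  rot[4] = 0002C22$ABCA
  rot[5] = 002C22$ABCA0
  rot[6] = 02C22$ABCA00
  rot[7] = 2C22$ABCA000
  rot[8] = C22$ABCA0002
  rot[9] = 22$ABCA0002C
  rot[10] = 2$ABCA0002C2
  rot[11] = $ABCA0002C22
Sorted (with $ < everything):
  sorted[0] = $ABCA0002C22  (last char: '2')
  sorted[1] = 0002C22$ABCA  (last char: 'A')
  sorted[2] = 002C22$ABCA0  (last char: '0')
  sorted[3] = 02C22$ABCA00  (last char: '0')
  sorted[4] = 2$ABCA0002C2  (last char: '2')
  sorted[5] = 22$ABCA0002C  (last char: 'C')
  sorted[6] = 2C22$ABCA000  (last char: '0')
  sorted[7] = A0002C22$ABC  (last char: 'C')
  sorted[8] = ABCA0002C22$  (last char: '$')
  sorted[9] = BCA0002C22$A  (last char: 'A')
  sorted[10] = C22$ABCA0002  (last char: '2')
  sorted[11] = CA0002C22$AB  (last char: 'B')
Last column: 2A002C0C$A2B
Original string S is at sorted index 8

Answer: 2A002C0C$A2B
8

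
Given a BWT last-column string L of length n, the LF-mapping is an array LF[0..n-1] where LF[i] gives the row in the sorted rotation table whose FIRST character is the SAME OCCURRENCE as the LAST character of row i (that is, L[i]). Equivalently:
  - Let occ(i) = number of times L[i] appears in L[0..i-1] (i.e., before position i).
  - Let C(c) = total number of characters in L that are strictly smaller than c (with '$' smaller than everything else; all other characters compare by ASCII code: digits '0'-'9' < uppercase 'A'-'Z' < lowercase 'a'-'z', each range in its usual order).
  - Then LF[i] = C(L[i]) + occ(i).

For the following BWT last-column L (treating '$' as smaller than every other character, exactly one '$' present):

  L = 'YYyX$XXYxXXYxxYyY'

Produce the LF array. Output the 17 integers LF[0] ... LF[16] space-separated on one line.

Char counts: '$':1, 'X':5, 'Y':6, 'x':3, 'y':2
C (first-col start): C('$')=0, C('X')=1, C('Y')=6, C('x')=12, C('y')=15
L[0]='Y': occ=0, LF[0]=C('Y')+0=6+0=6
L[1]='Y': occ=1, LF[1]=C('Y')+1=6+1=7
L[2]='y': occ=0, LF[2]=C('y')+0=15+0=15
L[3]='X': occ=0, LF[3]=C('X')+0=1+0=1
L[4]='$': occ=0, LF[4]=C('$')+0=0+0=0
L[5]='X': occ=1, LF[5]=C('X')+1=1+1=2
L[6]='X': occ=2, LF[6]=C('X')+2=1+2=3
L[7]='Y': occ=2, LF[7]=C('Y')+2=6+2=8
L[8]='x': occ=0, LF[8]=C('x')+0=12+0=12
L[9]='X': occ=3, LF[9]=C('X')+3=1+3=4
L[10]='X': occ=4, LF[10]=C('X')+4=1+4=5
L[11]='Y': occ=3, LF[11]=C('Y')+3=6+3=9
L[12]='x': occ=1, LF[12]=C('x')+1=12+1=13
L[13]='x': occ=2, LF[13]=C('x')+2=12+2=14
L[14]='Y': occ=4, LF[14]=C('Y')+4=6+4=10
L[15]='y': occ=1, LF[15]=C('y')+1=15+1=16
L[16]='Y': occ=5, LF[16]=C('Y')+5=6+5=11

Answer: 6 7 15 1 0 2 3 8 12 4 5 9 13 14 10 16 11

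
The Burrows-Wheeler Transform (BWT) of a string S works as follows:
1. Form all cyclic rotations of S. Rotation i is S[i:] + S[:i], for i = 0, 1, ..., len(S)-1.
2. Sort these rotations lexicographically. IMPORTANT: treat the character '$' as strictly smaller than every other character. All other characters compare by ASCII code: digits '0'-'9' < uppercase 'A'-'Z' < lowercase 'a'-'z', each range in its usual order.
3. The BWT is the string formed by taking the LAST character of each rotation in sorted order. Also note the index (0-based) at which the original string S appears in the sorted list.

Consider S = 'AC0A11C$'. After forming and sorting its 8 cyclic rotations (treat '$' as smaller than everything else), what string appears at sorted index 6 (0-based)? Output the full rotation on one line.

All 8 rotations (rotation i = S[i:]+S[:i]):
  rot[0] = AC0A11C$
  rot[1] = C0A11C$A
  rot[2] = 0A11C$AC
  rot[3] = A11C$AC0
  rot[4] = 11C$AC0A
  rot[5] = 1C$AC0A1
  rot[6] = C$AC0A11
  rot[7] = $AC0A11C
Sorted (with $ < everything):
  sorted[0] = $AC0A11C
  sorted[1] = 0A11C$AC
  sorted[2] = 11C$AC0A
  sorted[3] = 1C$AC0A1
  sorted[4] = A11C$AC0
  sorted[5] = AC0A11C$
  sorted[6] = C$AC0A11
  sorted[7] = C0A11C$A
sorted[6] = C$AC0A11

Answer: C$AC0A11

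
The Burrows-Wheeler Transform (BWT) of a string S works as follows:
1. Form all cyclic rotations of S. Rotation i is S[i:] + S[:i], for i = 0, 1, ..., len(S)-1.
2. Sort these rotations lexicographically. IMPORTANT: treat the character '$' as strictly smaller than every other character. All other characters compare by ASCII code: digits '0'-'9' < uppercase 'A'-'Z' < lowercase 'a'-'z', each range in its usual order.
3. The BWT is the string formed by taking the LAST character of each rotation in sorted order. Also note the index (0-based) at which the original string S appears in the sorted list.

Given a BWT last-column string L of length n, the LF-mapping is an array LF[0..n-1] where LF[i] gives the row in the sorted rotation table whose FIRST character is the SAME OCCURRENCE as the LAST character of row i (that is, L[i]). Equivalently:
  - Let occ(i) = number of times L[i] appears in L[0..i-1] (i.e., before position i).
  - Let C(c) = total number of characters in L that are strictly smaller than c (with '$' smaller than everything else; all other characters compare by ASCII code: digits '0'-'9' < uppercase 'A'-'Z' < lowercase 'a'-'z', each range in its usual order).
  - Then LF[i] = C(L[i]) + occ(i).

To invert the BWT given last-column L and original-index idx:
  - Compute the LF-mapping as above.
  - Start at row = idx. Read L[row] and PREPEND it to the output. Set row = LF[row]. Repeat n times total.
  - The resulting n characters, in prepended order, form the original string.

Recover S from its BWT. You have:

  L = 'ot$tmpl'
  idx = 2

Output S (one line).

LF mapping: 3 5 0 6 2 4 1
Walk LF starting at row 2, prepending L[row]:
  step 1: row=2, L[2]='$', prepend. Next row=LF[2]=0
  step 2: row=0, L[0]='o', prepend. Next row=LF[0]=3
  step 3: row=3, L[3]='t', prepend. Next row=LF[3]=6
  step 4: row=6, L[6]='l', prepend. Next row=LF[6]=1
  step 5: row=1, L[1]='t', prepend. Next row=LF[1]=5
  step 6: row=5, L[5]='p', prepend. Next row=LF[5]=4
  step 7: row=4, L[4]='m', prepend. Next row=LF[4]=2
Reversed output: mptlto$

Answer: mptlto$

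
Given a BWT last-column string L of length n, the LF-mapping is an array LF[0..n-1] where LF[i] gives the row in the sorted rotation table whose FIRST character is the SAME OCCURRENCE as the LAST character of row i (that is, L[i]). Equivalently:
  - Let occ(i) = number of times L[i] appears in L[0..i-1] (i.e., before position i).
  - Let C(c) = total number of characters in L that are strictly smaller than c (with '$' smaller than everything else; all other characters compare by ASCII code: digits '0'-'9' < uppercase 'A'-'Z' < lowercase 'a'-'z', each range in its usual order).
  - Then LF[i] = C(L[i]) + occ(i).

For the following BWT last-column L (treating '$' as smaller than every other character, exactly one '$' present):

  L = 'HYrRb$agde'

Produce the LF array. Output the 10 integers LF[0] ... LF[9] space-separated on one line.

Char counts: '$':1, 'H':1, 'R':1, 'Y':1, 'a':1, 'b':1, 'd':1, 'e':1, 'g':1, 'r':1
C (first-col start): C('$')=0, C('H')=1, C('R')=2, C('Y')=3, C('a')=4, C('b')=5, C('d')=6, C('e')=7, C('g')=8, C('r')=9
L[0]='H': occ=0, LF[0]=C('H')+0=1+0=1
L[1]='Y': occ=0, LF[1]=C('Y')+0=3+0=3
L[2]='r': occ=0, LF[2]=C('r')+0=9+0=9
L[3]='R': occ=0, LF[3]=C('R')+0=2+0=2
L[4]='b': occ=0, LF[4]=C('b')+0=5+0=5
L[5]='$': occ=0, LF[5]=C('$')+0=0+0=0
L[6]='a': occ=0, LF[6]=C('a')+0=4+0=4
L[7]='g': occ=0, LF[7]=C('g')+0=8+0=8
L[8]='d': occ=0, LF[8]=C('d')+0=6+0=6
L[9]='e': occ=0, LF[9]=C('e')+0=7+0=7

Answer: 1 3 9 2 5 0 4 8 6 7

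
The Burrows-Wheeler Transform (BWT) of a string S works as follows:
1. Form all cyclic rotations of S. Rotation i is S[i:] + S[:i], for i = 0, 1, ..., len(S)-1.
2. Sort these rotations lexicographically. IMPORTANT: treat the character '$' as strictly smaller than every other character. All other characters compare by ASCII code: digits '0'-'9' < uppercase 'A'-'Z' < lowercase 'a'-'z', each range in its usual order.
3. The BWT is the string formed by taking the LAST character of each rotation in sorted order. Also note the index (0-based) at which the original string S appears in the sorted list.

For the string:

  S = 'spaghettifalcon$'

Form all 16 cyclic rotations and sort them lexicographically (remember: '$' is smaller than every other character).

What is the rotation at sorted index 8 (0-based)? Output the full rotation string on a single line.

All 16 rotations (rotation i = S[i:]+S[:i]):
  rot[0] = spaghettifalcon$
  rot[1] = paghettifalcon$s
  rot[2] = aghettifalcon$sp
  rot[3] = ghettifalcon$spa
  rot[4] = hettifalcon$spag
  rot[5] = ettifalcon$spagh
  rot[6] = ttifalcon$spaghe
  rot[7] = tifalcon$spaghet
  rot[8] = ifalcon$spaghett
  rot[9] = falcon$spaghetti
  rot[10] = alcon$spaghettif
  rot[11] = lcon$spaghettifa
  rot[12] = con$spaghettifal
  rot[13] = on$spaghettifalc
  rot[14] = n$spaghettifalco
  rot[15] = $spaghettifalcon
Sorted (with $ < everything):
  sorted[0] = $spaghettifalcon
  sorted[1] = aghettifalcon$sp
  sorted[2] = alcon$spaghettif
  sorted[3] = con$spaghettifal
  sorted[4] = ettifalcon$spagh
  sorted[5] = falcon$spaghetti
  sorted[6] = ghettifalcon$spa
  sorted[7] = hettifalcon$spag
  sorted[8] = ifalcon$spaghett
  sorted[9] = lcon$spaghettifa
  sorted[10] = n$spaghettifalco
  sorted[11] = on$spaghettifalc
  sorted[12] = paghettifalcon$s
  sorted[13] = spaghettifalcon$
  sorted[14] = tifalcon$spaghet
  sorted[15] = ttifalcon$spaghe
sorted[8] = ifalcon$spaghett

Answer: ifalcon$spaghett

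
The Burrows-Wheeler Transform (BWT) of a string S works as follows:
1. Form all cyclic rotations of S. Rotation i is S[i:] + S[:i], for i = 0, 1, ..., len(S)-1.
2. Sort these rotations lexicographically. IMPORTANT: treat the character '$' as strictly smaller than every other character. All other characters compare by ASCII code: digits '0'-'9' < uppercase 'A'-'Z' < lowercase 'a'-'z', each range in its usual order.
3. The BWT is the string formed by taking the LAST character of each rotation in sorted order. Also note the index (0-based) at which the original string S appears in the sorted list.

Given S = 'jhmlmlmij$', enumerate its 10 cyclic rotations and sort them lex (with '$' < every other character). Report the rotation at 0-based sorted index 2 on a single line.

Answer: ij$jhmlmlm

Derivation:
All 10 rotations (rotation i = S[i:]+S[:i]):
  rot[0] = jhmlmlmij$
  rot[1] = hmlmlmij$j
  rot[2] = mlmlmij$jh
  rot[3] = lmlmij$jhm
  rot[4] = mlmij$jhml
  rot[5] = lmij$jhmlm
  rot[6] = mij$jhmlml
  rot[7] = ij$jhmlmlm
  rot[8] = j$jhmlmlmi
  rot[9] = $jhmlmlmij
Sorted (with $ < everything):
  sorted[0] = $jhmlmlmij
  sorted[1] = hmlmlmij$j
  sorted[2] = ij$jhmlmlm
  sorted[3] = j$jhmlmlmi
  sorted[4] = jhmlmlmij$
  sorted[5] = lmij$jhmlm
  sorted[6] = lmlmij$jhm
  sorted[7] = mij$jhmlml
  sorted[8] = mlmij$jhml
  sorted[9] = mlmlmij$jh
sorted[2] = ij$jhmlmlm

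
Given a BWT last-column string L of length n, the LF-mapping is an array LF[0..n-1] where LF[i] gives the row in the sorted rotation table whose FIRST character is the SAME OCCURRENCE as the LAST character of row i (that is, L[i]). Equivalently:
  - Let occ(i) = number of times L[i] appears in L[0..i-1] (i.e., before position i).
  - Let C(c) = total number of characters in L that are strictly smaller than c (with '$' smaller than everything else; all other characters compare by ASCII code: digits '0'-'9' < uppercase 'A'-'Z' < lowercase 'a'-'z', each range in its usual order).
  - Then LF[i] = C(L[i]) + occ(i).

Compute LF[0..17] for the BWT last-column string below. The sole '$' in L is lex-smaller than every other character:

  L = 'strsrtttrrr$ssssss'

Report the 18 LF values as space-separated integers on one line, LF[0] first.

Answer: 6 14 1 7 2 15 16 17 3 4 5 0 8 9 10 11 12 13

Derivation:
Char counts: '$':1, 'r':5, 's':8, 't':4
C (first-col start): C('$')=0, C('r')=1, C('s')=6, C('t')=14
L[0]='s': occ=0, LF[0]=C('s')+0=6+0=6
L[1]='t': occ=0, LF[1]=C('t')+0=14+0=14
L[2]='r': occ=0, LF[2]=C('r')+0=1+0=1
L[3]='s': occ=1, LF[3]=C('s')+1=6+1=7
L[4]='r': occ=1, LF[4]=C('r')+1=1+1=2
L[5]='t': occ=1, LF[5]=C('t')+1=14+1=15
L[6]='t': occ=2, LF[6]=C('t')+2=14+2=16
L[7]='t': occ=3, LF[7]=C('t')+3=14+3=17
L[8]='r': occ=2, LF[8]=C('r')+2=1+2=3
L[9]='r': occ=3, LF[9]=C('r')+3=1+3=4
L[10]='r': occ=4, LF[10]=C('r')+4=1+4=5
L[11]='$': occ=0, LF[11]=C('$')+0=0+0=0
L[12]='s': occ=2, LF[12]=C('s')+2=6+2=8
L[13]='s': occ=3, LF[13]=C('s')+3=6+3=9
L[14]='s': occ=4, LF[14]=C('s')+4=6+4=10
L[15]='s': occ=5, LF[15]=C('s')+5=6+5=11
L[16]='s': occ=6, LF[16]=C('s')+6=6+6=12
L[17]='s': occ=7, LF[17]=C('s')+7=6+7=13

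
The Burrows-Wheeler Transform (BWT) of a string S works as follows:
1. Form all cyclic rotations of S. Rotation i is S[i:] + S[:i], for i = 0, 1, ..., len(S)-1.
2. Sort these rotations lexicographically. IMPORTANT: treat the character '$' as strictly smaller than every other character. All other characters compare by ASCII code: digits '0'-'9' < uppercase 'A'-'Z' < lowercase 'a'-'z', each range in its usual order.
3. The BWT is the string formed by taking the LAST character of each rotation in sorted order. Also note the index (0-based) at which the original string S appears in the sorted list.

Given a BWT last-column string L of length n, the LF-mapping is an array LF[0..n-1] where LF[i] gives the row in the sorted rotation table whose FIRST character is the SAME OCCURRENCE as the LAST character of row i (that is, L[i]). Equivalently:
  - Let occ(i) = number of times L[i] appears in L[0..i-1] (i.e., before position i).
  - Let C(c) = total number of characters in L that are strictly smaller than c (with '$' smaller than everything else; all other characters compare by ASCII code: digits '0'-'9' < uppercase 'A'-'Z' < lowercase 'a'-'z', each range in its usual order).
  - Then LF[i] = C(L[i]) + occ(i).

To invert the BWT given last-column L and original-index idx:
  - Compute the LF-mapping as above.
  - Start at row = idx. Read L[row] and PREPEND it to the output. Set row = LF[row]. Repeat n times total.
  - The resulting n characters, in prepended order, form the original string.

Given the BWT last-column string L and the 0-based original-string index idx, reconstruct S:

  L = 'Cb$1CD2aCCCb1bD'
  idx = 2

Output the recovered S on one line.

LF mapping: 4 12 0 1 5 9 3 11 6 7 8 13 2 14 10
Walk LF starting at row 2, prepending L[row]:
  step 1: row=2, L[2]='$', prepend. Next row=LF[2]=0
  step 2: row=0, L[0]='C', prepend. Next row=LF[0]=4
  step 3: row=4, L[4]='C', prepend. Next row=LF[4]=5
  step 4: row=5, L[5]='D', prepend. Next row=LF[5]=9
  step 5: row=9, L[9]='C', prepend. Next row=LF[9]=7
  step 6: row=7, L[7]='a', prepend. Next row=LF[7]=11
  step 7: row=11, L[11]='b', prepend. Next row=LF[11]=13
  step 8: row=13, L[13]='b', prepend. Next row=LF[13]=14
  step 9: row=14, L[14]='D', prepend. Next row=LF[14]=10
  step 10: row=10, L[10]='C', prepend. Next row=LF[10]=8
  step 11: row=8, L[8]='C', prepend. Next row=LF[8]=6
  step 12: row=6, L[6]='2', prepend. Next row=LF[6]=3
  step 13: row=3, L[3]='1', prepend. Next row=LF[3]=1
  step 14: row=1, L[1]='b', prepend. Next row=LF[1]=12
  step 15: row=12, L[12]='1', prepend. Next row=LF[12]=2
Reversed output: 1b12CCDbbaCDCC$

Answer: 1b12CCDbbaCDCC$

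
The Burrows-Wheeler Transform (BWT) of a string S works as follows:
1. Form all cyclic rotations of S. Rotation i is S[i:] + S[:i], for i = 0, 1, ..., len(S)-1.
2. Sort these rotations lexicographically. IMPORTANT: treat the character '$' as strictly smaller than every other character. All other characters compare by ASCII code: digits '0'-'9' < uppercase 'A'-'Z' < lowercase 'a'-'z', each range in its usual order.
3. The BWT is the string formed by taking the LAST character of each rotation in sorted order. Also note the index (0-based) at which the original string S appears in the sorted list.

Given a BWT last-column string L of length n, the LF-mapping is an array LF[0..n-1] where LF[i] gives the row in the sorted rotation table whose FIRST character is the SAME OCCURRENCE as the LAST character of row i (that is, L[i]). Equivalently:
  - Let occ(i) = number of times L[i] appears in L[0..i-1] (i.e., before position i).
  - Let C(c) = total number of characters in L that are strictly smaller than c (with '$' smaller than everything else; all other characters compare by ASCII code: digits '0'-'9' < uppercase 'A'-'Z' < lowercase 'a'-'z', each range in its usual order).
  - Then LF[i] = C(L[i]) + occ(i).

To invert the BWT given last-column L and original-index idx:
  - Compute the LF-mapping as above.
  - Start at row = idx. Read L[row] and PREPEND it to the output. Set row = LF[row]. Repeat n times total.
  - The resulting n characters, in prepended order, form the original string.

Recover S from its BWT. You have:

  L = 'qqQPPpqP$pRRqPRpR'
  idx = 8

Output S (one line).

LF mapping: 13 14 5 1 2 10 15 3 0 11 6 7 16 4 8 12 9
Walk LF starting at row 8, prepending L[row]:
  step 1: row=8, L[8]='$', prepend. Next row=LF[8]=0
  step 2: row=0, L[0]='q', prepend. Next row=LF[0]=13
  step 3: row=13, L[13]='P', prepend. Next row=LF[13]=4
  step 4: row=4, L[4]='P', prepend. Next row=LF[4]=2
  step 5: row=2, L[2]='Q', prepend. Next row=LF[2]=5
  step 6: row=5, L[5]='p', prepend. Next row=LF[5]=10
  step 7: row=10, L[10]='R', prepend. Next row=LF[10]=6
  step 8: row=6, L[6]='q', prepend. Next row=LF[6]=15
  step 9: row=15, L[15]='p', prepend. Next row=LF[15]=12
  step 10: row=12, L[12]='q', prepend. Next row=LF[12]=16
  step 11: row=16, L[16]='R', prepend. Next row=LF[16]=9
  step 12: row=9, L[9]='p', prepend. Next row=LF[9]=11
  step 13: row=11, L[11]='R', prepend. Next row=LF[11]=7
  step 14: row=7, L[7]='P', prepend. Next row=LF[7]=3
  step 15: row=3, L[3]='P', prepend. Next row=LF[3]=1
  step 16: row=1, L[1]='q', prepend. Next row=LF[1]=14
  step 17: row=14, L[14]='R', prepend. Next row=LF[14]=8
Reversed output: RqPPRpRqpqRpQPPq$

Answer: RqPPRpRqpqRpQPPq$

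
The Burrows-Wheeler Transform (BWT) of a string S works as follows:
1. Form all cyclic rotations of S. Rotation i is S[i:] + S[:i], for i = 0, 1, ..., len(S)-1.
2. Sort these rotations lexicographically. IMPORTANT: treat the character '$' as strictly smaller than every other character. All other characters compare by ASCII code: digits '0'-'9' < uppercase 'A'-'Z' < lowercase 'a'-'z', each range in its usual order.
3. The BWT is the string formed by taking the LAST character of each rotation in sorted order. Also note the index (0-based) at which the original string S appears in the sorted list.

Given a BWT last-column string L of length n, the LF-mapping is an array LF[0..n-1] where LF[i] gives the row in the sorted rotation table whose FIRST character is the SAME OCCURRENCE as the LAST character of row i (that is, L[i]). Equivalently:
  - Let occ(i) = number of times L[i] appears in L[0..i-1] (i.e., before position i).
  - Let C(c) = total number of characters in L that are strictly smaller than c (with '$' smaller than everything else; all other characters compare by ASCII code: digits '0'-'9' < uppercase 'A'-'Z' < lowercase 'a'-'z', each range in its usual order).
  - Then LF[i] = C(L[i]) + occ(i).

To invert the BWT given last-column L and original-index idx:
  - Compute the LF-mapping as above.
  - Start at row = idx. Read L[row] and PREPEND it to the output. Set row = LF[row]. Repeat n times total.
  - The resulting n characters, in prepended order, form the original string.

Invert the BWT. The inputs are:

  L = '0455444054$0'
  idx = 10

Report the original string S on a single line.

LF mapping: 1 4 9 10 5 6 7 2 11 8 0 3
Walk LF starting at row 10, prepending L[row]:
  step 1: row=10, L[10]='$', prepend. Next row=LF[10]=0
  step 2: row=0, L[0]='0', prepend. Next row=LF[0]=1
  step 3: row=1, L[1]='4', prepend. Next row=LF[1]=4
  step 4: row=4, L[4]='4', prepend. Next row=LF[4]=5
  step 5: row=5, L[5]='4', prepend. Next row=LF[5]=6
  step 6: row=6, L[6]='4', prepend. Next row=LF[6]=7
  step 7: row=7, L[7]='0', prepend. Next row=LF[7]=2
  step 8: row=2, L[2]='5', prepend. Next row=LF[2]=9
  step 9: row=9, L[9]='4', prepend. Next row=LF[9]=8
  step 10: row=8, L[8]='5', prepend. Next row=LF[8]=11
  step 11: row=11, L[11]='0', prepend. Next row=LF[11]=3
  step 12: row=3, L[3]='5', prepend. Next row=LF[3]=10
Reversed output: 50545044440$

Answer: 50545044440$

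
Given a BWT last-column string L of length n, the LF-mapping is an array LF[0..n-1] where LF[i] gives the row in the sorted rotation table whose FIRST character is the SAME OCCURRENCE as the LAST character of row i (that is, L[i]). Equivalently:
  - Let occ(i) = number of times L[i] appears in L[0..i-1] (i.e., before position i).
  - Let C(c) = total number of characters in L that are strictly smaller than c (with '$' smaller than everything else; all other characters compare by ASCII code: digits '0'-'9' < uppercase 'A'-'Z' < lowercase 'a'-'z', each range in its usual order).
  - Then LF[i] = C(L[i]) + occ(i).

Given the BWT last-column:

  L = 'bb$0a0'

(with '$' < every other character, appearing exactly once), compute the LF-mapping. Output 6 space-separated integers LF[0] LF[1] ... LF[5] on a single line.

Answer: 4 5 0 1 3 2

Derivation:
Char counts: '$':1, '0':2, 'a':1, 'b':2
C (first-col start): C('$')=0, C('0')=1, C('a')=3, C('b')=4
L[0]='b': occ=0, LF[0]=C('b')+0=4+0=4
L[1]='b': occ=1, LF[1]=C('b')+1=4+1=5
L[2]='$': occ=0, LF[2]=C('$')+0=0+0=0
L[3]='0': occ=0, LF[3]=C('0')+0=1+0=1
L[4]='a': occ=0, LF[4]=C('a')+0=3+0=3
L[5]='0': occ=1, LF[5]=C('0')+1=1+1=2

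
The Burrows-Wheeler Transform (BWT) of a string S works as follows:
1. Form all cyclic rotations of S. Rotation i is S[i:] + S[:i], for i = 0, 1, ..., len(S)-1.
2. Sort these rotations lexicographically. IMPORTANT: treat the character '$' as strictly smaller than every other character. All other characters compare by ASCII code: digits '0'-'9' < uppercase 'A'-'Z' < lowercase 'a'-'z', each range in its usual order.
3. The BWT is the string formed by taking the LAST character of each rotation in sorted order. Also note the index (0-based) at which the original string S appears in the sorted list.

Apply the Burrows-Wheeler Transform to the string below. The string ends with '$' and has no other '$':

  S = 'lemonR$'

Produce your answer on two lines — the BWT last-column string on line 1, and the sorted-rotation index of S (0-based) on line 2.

Answer: Rnl$eom
3

Derivation:
All 7 rotations (rotation i = S[i:]+S[:i]):
  rot[0] = lemonR$
  rot[1] = emonR$l
  rot[2] = monR$le
  rot[3] = onR$lem
  rot[4] = nR$lemo
  rot[5] = R$lemon
  rot[6] = $lemonR
Sorted (with $ < everything):
  sorted[0] = $lemonR  (last char: 'R')
  sorted[1] = R$lemon  (last char: 'n')
  sorted[2] = emonR$l  (last char: 'l')
  sorted[3] = lemonR$  (last char: '$')
  sorted[4] = monR$le  (last char: 'e')
  sorted[5] = nR$lemo  (last char: 'o')
  sorted[6] = onR$lem  (last char: 'm')
Last column: Rnl$eom
Original string S is at sorted index 3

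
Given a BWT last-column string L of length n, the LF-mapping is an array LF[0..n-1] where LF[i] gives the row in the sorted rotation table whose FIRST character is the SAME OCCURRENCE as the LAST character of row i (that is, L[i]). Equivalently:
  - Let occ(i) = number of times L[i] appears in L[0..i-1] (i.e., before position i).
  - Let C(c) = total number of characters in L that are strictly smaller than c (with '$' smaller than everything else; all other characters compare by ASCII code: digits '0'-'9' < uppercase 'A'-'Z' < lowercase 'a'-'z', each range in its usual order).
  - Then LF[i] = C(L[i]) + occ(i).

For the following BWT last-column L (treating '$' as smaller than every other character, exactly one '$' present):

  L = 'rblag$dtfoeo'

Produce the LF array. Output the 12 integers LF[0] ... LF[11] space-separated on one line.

Answer: 10 2 7 1 6 0 3 11 5 8 4 9

Derivation:
Char counts: '$':1, 'a':1, 'b':1, 'd':1, 'e':1, 'f':1, 'g':1, 'l':1, 'o':2, 'r':1, 't':1
C (first-col start): C('$')=0, C('a')=1, C('b')=2, C('d')=3, C('e')=4, C('f')=5, C('g')=6, C('l')=7, C('o')=8, C('r')=10, C('t')=11
L[0]='r': occ=0, LF[0]=C('r')+0=10+0=10
L[1]='b': occ=0, LF[1]=C('b')+0=2+0=2
L[2]='l': occ=0, LF[2]=C('l')+0=7+0=7
L[3]='a': occ=0, LF[3]=C('a')+0=1+0=1
L[4]='g': occ=0, LF[4]=C('g')+0=6+0=6
L[5]='$': occ=0, LF[5]=C('$')+0=0+0=0
L[6]='d': occ=0, LF[6]=C('d')+0=3+0=3
L[7]='t': occ=0, LF[7]=C('t')+0=11+0=11
L[8]='f': occ=0, LF[8]=C('f')+0=5+0=5
L[9]='o': occ=0, LF[9]=C('o')+0=8+0=8
L[10]='e': occ=0, LF[10]=C('e')+0=4+0=4
L[11]='o': occ=1, LF[11]=C('o')+1=8+1=9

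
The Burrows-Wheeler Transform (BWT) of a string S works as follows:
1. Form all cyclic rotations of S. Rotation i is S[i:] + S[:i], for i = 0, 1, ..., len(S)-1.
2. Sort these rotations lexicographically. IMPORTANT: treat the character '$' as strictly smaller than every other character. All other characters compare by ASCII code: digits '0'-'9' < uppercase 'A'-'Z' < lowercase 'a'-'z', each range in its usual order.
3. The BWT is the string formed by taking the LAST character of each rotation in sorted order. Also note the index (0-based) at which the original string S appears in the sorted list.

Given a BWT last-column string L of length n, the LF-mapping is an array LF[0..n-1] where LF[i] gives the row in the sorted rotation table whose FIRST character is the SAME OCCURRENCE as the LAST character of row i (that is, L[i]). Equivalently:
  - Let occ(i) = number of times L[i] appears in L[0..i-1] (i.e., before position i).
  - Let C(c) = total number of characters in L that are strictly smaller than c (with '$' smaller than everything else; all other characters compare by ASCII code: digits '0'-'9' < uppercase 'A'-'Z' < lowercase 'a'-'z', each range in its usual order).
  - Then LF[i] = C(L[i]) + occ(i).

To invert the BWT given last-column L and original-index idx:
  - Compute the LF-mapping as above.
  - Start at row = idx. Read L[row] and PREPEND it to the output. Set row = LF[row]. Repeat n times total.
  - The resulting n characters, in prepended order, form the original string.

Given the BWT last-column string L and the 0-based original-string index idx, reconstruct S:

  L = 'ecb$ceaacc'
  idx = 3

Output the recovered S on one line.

LF mapping: 8 4 3 0 5 9 1 2 6 7
Walk LF starting at row 3, prepending L[row]:
  step 1: row=3, L[3]='$', prepend. Next row=LF[3]=0
  step 2: row=0, L[0]='e', prepend. Next row=LF[0]=8
  step 3: row=8, L[8]='c', prepend. Next row=LF[8]=6
  step 4: row=6, L[6]='a', prepend. Next row=LF[6]=1
  step 5: row=1, L[1]='c', prepend. Next row=LF[1]=4
  step 6: row=4, L[4]='c', prepend. Next row=LF[4]=5
  step 7: row=5, L[5]='e', prepend. Next row=LF[5]=9
  step 8: row=9, L[9]='c', prepend. Next row=LF[9]=7
  step 9: row=7, L[7]='a', prepend. Next row=LF[7]=2
  step 10: row=2, L[2]='b', prepend. Next row=LF[2]=3
Reversed output: baceccace$

Answer: baceccace$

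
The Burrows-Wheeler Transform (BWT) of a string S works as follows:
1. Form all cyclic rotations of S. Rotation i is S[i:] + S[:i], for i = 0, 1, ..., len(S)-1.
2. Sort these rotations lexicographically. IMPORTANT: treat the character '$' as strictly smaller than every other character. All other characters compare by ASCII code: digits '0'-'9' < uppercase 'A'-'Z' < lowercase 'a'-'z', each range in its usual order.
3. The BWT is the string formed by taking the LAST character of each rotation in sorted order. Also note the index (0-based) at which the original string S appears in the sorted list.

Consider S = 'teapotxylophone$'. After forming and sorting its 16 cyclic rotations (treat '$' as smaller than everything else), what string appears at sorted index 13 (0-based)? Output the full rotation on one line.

All 16 rotations (rotation i = S[i:]+S[:i]):
  rot[0] = teapotxylophone$
  rot[1] = eapotxylophone$t
  rot[2] = apotxylophone$te
  rot[3] = potxylophone$tea
  rot[4] = otxylophone$teap
  rot[5] = txylophone$teapo
  rot[6] = xylophone$teapot
  rot[7] = ylophone$teapotx
  rot[8] = lophone$teapotxy
  rot[9] = ophone$teapotxyl
  rot[10] = phone$teapotxylo
  rot[11] = hone$teapotxylop
  rot[12] = one$teapotxyloph
  rot[13] = ne$teapotxylopho
  rot[14] = e$teapotxylophon
  rot[15] = $teapotxylophone
Sorted (with $ < everything):
  sorted[0] = $teapotxylophone
  sorted[1] = apotxylophone$te
  sorted[2] = e$teapotxylophon
  sorted[3] = eapotxylophone$t
  sorted[4] = hone$teapotxylop
  sorted[5] = lophone$teapotxy
  sorted[6] = ne$teapotxylopho
  sorted[7] = one$teapotxyloph
  sorted[8] = ophone$teapotxyl
  sorted[9] = otxylophone$teap
  sorted[10] = phone$teapotxylo
  sorted[11] = potxylophone$tea
  sorted[12] = teapotxylophone$
  sorted[13] = txylophone$teapo
  sorted[14] = xylophone$teapot
  sorted[15] = ylophone$teapotx
sorted[13] = txylophone$teapo

Answer: txylophone$teapo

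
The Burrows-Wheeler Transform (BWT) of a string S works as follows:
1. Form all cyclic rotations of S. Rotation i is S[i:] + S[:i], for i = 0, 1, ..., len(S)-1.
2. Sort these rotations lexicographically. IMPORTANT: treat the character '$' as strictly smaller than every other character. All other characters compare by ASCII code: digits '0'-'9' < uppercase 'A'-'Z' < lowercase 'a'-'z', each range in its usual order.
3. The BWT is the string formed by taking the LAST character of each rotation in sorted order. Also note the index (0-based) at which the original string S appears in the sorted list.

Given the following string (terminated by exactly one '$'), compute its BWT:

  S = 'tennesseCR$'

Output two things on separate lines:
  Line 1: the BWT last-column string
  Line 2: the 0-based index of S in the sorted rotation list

Answer: ReCstnnese$
10

Derivation:
All 11 rotations (rotation i = S[i:]+S[:i]):
  rot[0] = tennesseCR$
  rot[1] = ennesseCR$t
  rot[2] = nnesseCR$te
  rot[3] = nesseCR$ten
  rot[4] = esseCR$tenn
  rot[5] = sseCR$tenne
  rot[6] = seCR$tennes
  rot[7] = eCR$tenness
  rot[8] = CR$tennesse
  rot[9] = R$tennesseC
  rot[10] = $tennesseCR
Sorted (with $ < everything):
  sorted[0] = $tennesseCR  (last char: 'R')
  sorted[1] = CR$tennesse  (last char: 'e')
  sorted[2] = R$tennesseC  (last char: 'C')
  sorted[3] = eCR$tenness  (last char: 's')
  sorted[4] = ennesseCR$t  (last char: 't')
  sorted[5] = esseCR$tenn  (last char: 'n')
  sorted[6] = nesseCR$ten  (last char: 'n')
  sorted[7] = nnesseCR$te  (last char: 'e')
  sorted[8] = seCR$tennes  (last char: 's')
  sorted[9] = sseCR$tenne  (last char: 'e')
  sorted[10] = tennesseCR$  (last char: '$')
Last column: ReCstnnese$
Original string S is at sorted index 10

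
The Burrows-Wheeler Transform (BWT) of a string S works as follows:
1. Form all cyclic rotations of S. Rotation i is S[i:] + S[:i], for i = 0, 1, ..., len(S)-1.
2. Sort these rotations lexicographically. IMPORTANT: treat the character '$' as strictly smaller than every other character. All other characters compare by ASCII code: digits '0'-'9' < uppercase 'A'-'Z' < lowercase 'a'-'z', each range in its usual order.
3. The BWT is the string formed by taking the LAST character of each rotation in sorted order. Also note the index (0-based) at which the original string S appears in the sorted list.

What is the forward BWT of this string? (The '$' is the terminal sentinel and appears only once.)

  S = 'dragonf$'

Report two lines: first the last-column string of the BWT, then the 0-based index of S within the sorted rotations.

All 8 rotations (rotation i = S[i:]+S[:i]):
  rot[0] = dragonf$
  rot[1] = ragonf$d
  rot[2] = agonf$dr
  rot[3] = gonf$dra
  rot[4] = onf$drag
  rot[5] = nf$drago
  rot[6] = f$dragon
  rot[7] = $dragonf
Sorted (with $ < everything):
  sorted[0] = $dragonf  (last char: 'f')
  sorted[1] = agonf$dr  (last char: 'r')
  sorted[2] = dragonf$  (last char: '$')
  sorted[3] = f$dragon  (last char: 'n')
  sorted[4] = gonf$dra  (last char: 'a')
  sorted[5] = nf$drago  (last char: 'o')
  sorted[6] = onf$drag  (last char: 'g')
  sorted[7] = ragonf$d  (last char: 'd')
Last column: fr$naogd
Original string S is at sorted index 2

Answer: fr$naogd
2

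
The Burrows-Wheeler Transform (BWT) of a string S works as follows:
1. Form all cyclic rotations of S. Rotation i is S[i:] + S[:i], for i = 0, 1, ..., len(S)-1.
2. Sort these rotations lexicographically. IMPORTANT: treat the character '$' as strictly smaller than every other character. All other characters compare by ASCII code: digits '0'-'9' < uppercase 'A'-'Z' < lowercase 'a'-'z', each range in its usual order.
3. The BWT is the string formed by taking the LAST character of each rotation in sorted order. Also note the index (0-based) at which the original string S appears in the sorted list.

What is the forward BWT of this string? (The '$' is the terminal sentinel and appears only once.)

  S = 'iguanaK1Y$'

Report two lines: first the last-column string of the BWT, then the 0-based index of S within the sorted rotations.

All 10 rotations (rotation i = S[i:]+S[:i]):
  rot[0] = iguanaK1Y$
  rot[1] = guanaK1Y$i
  rot[2] = uanaK1Y$ig
  rot[3] = anaK1Y$igu
  rot[4] = naK1Y$igua
  rot[5] = aK1Y$iguan
  rot[6] = K1Y$iguana
  rot[7] = 1Y$iguanaK
  rot[8] = Y$iguanaK1
  rot[9] = $iguanaK1Y
Sorted (with $ < everything):
  sorted[0] = $iguanaK1Y  (last char: 'Y')
  sorted[1] = 1Y$iguanaK  (last char: 'K')
  sorted[2] = K1Y$iguana  (last char: 'a')
  sorted[3] = Y$iguanaK1  (last char: '1')
  sorted[4] = aK1Y$iguan  (last char: 'n')
  sorted[5] = anaK1Y$igu  (last char: 'u')
  sorted[6] = guanaK1Y$i  (last char: 'i')
  sorted[7] = iguanaK1Y$  (last char: '$')
  sorted[8] = naK1Y$igua  (last char: 'a')
  sorted[9] = uanaK1Y$ig  (last char: 'g')
Last column: YKa1nui$ag
Original string S is at sorted index 7

Answer: YKa1nui$ag
7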